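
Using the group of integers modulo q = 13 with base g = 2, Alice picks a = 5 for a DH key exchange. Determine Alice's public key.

Public value = 2^{5} \pmod{13}.
2^1 ≡ 2 (mod 13)
2^2 = (2^1)^2 ≡ 2^2 = 4 ≡ 4 (mod 13)
2^4 = (2^2)^2 ≡ 4^2 = 16 ≡ 3 (mod 13)
2^5 = 2^4 · 2^1 ≡ 3 · 2 ≡ 6 (mod 13).

6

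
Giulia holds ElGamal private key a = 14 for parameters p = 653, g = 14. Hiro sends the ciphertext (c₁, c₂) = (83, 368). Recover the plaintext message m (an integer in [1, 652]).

Shared mask s = c₁^a mod p = 83^14 mod 653.
83^1 ≡ 83 (mod 653)
83^2 = (83^1)^2 ≡ 83^2 = 6889 ≡ 359 (mod 653)
83^4 = (83^2)^2 ≡ 359^2 = 128881 ≡ 240 (mod 653)
83^8 = (83^4)^2 ≡ 240^2 = 57600 ≡ 136 (mod 653)
83^14 = 83^8 · 83^4 · 83^2 ≡ 136 · 240 · 359 ≡ 328 (mod 653).
So s = 328; s⁻¹ ≡ 436 (mod 653).
m = c₂ · s⁻¹ mod 653 = 368 · 436 mod 653 = 463.

463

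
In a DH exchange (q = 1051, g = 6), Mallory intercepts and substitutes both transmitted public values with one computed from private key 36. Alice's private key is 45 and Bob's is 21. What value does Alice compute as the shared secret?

729

Alice receives Mallory's public value M = 6^36 mod 1051 instead of the honest one.
6^1 ≡ 6 (mod 1051)
6^2 = (6^1)^2 ≡ 6^2 = 36 ≡ 36 (mod 1051)
6^4 = (6^2)^2 ≡ 36^2 = 1296 ≡ 245 (mod 1051)
6^8 = (6^4)^2 ≡ 245^2 = 60025 ≡ 118 (mod 1051)
6^16 = (6^8)^2 ≡ 118^2 = 13924 ≡ 261 (mod 1051)
6^32 = (6^16)^2 ≡ 261^2 = 68121 ≡ 857 (mod 1051)
6^36 = 6^32 · 6^4 ≡ 857 · 245 ≡ 816 (mod 1051).
So M = 816. Alice computes K = M^45 mod 1051.
816^1 ≡ 816 (mod 1051)
816^2 = (816^1)^2 ≡ 816^2 = 665856 ≡ 573 (mod 1051)
816^4 = (816^2)^2 ≡ 573^2 = 328329 ≡ 417 (mod 1051)
816^8 = (816^4)^2 ≡ 417^2 = 173889 ≡ 474 (mod 1051)
816^16 = (816^8)^2 ≡ 474^2 = 224676 ≡ 813 (mod 1051)
816^32 = (816^16)^2 ≡ 813^2 = 660969 ≡ 941 (mod 1051)
816^45 = 816^32 · 816^8 · 816^4 · 816^1 ≡ 941 · 474 · 417 · 816 ≡ 729 (mod 1051).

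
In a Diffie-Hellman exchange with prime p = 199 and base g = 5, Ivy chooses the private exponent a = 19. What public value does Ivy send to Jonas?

90

Public value = 5^19 mod 199.
5^1 ≡ 5 (mod 199)
5^2 = (5^1)^2 ≡ 5^2 = 25 ≡ 25 (mod 199)
5^4 = (5^2)^2 ≡ 25^2 = 625 ≡ 28 (mod 199)
5^8 = (5^4)^2 ≡ 28^2 = 784 ≡ 187 (mod 199)
5^16 = (5^8)^2 ≡ 187^2 = 34969 ≡ 144 (mod 199)
5^19 = 5^16 · 5^2 · 5^1 ≡ 144 · 25 · 5 ≡ 90 (mod 199).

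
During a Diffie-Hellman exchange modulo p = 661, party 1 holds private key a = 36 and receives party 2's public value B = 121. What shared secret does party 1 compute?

81

Shared key K = 121^36 mod 661.
121^1 ≡ 121 (mod 661)
121^2 = (121^1)^2 ≡ 121^2 = 14641 ≡ 99 (mod 661)
121^4 = (121^2)^2 ≡ 99^2 = 9801 ≡ 547 (mod 661)
121^8 = (121^4)^2 ≡ 547^2 = 299209 ≡ 437 (mod 661)
121^16 = (121^8)^2 ≡ 437^2 = 190969 ≡ 601 (mod 661)
121^32 = (121^16)^2 ≡ 601^2 = 361201 ≡ 295 (mod 661)
121^36 = 121^32 · 121^4 ≡ 295 · 547 ≡ 81 (mod 661).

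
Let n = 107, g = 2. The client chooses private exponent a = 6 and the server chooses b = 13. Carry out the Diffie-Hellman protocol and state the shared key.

19

The client sends A = g^a mod n = 2^6 mod 107.
2^1 ≡ 2 (mod 107)
2^2 = (2^1)^2 ≡ 2^2 = 4 ≡ 4 (mod 107)
2^4 = (2^2)^2 ≡ 4^2 = 16 ≡ 16 (mod 107)
2^6 = 2^4 · 2^2 ≡ 16 · 4 ≡ 64 (mod 107).
So A = 64. The server then computes K = A^b mod n = 64^13 mod 107.
64^1 ≡ 64 (mod 107)
64^2 = (64^1)^2 ≡ 64^2 = 4096 ≡ 30 (mod 107)
64^4 = (64^2)^2 ≡ 30^2 = 900 ≡ 44 (mod 107)
64^8 = (64^4)^2 ≡ 44^2 = 1936 ≡ 10 (mod 107)
64^13 = 64^8 · 64^4 · 64^1 ≡ 10 · 44 · 64 ≡ 19 (mod 107).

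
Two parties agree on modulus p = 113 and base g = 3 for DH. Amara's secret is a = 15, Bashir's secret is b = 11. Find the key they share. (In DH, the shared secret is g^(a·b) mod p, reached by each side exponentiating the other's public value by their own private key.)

46

Bashir sends B = g^b mod p = 3^11 mod 113.
3^1 ≡ 3 (mod 113)
3^2 = (3^1)^2 ≡ 3^2 = 9 ≡ 9 (mod 113)
3^4 = (3^2)^2 ≡ 9^2 = 81 ≡ 81 (mod 113)
3^8 = (3^4)^2 ≡ 81^2 = 6561 ≡ 7 (mod 113)
3^11 = 3^8 · 3^2 · 3^1 ≡ 7 · 9 · 3 ≡ 76 (mod 113).
So B = 76. Amara then computes K = B^a mod p = 76^15 mod 113.
76^1 ≡ 76 (mod 113)
76^2 = (76^1)^2 ≡ 76^2 = 5776 ≡ 13 (mod 113)
76^4 = (76^2)^2 ≡ 13^2 = 169 ≡ 56 (mod 113)
76^8 = (76^4)^2 ≡ 56^2 = 3136 ≡ 85 (mod 113)
76^15 = 76^8 · 76^4 · 76^2 · 76^1 ≡ 85 · 56 · 13 · 76 ≡ 46 (mod 113).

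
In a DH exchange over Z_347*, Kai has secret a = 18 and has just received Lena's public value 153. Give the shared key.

Shared key K = 153^18 mod 347.
153^1 ≡ 153 (mod 347)
153^2 = (153^1)^2 ≡ 153^2 = 23409 ≡ 160 (mod 347)
153^4 = (153^2)^2 ≡ 160^2 = 25600 ≡ 269 (mod 347)
153^8 = (153^4)^2 ≡ 269^2 = 72361 ≡ 185 (mod 347)
153^16 = (153^8)^2 ≡ 185^2 = 34225 ≡ 219 (mod 347)
153^18 = 153^16 · 153^2 ≡ 219 · 160 ≡ 340 (mod 347).

340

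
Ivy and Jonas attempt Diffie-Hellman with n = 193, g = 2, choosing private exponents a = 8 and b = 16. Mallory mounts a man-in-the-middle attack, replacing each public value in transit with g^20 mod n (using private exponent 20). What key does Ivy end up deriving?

Ivy receives Mallory's public value M = 2^20 mod 193 instead of the honest one.
2^1 ≡ 2 (mod 193)
2^2 = (2^1)^2 ≡ 2^2 = 4 ≡ 4 (mod 193)
2^4 = (2^2)^2 ≡ 4^2 = 16 ≡ 16 (mod 193)
2^8 = (2^4)^2 ≡ 16^2 = 256 ≡ 63 (mod 193)
2^16 = (2^8)^2 ≡ 63^2 = 3969 ≡ 109 (mod 193)
2^20 = 2^16 · 2^4 ≡ 109 · 16 ≡ 7 (mod 193).
So M = 7. Ivy computes K = M^8 mod 193.
7^1 ≡ 7 (mod 193)
7^2 = (7^1)^2 ≡ 7^2 = 49 ≡ 49 (mod 193)
7^4 = (7^2)^2 ≡ 49^2 = 2401 ≡ 85 (mod 193)
7^8 = (7^4)^2 ≡ 85^2 = 7225 ≡ 84 (mod 193)

84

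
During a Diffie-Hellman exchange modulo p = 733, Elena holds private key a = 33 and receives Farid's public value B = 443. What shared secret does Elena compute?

Shared key K = 443^33 mod 733.
443^1 ≡ 443 (mod 733)
443^2 = (443^1)^2 ≡ 443^2 = 196249 ≡ 538 (mod 733)
443^4 = (443^2)^2 ≡ 538^2 = 289444 ≡ 642 (mod 733)
443^8 = (443^4)^2 ≡ 642^2 = 412164 ≡ 218 (mod 733)
443^16 = (443^8)^2 ≡ 218^2 = 47524 ≡ 612 (mod 733)
443^32 = (443^16)^2 ≡ 612^2 = 374544 ≡ 714 (mod 733)
443^33 = 443^32 · 443^1 ≡ 714 · 443 ≡ 379 (mod 733).

379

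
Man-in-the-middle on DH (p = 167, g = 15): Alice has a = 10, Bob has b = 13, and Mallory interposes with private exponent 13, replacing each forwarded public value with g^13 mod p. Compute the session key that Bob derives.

Bob receives Mallory's public value M = 15^13 mod 167 instead of the honest one.
15^1 ≡ 15 (mod 167)
15^2 = (15^1)^2 ≡ 15^2 = 225 ≡ 58 (mod 167)
15^4 = (15^2)^2 ≡ 58^2 = 3364 ≡ 24 (mod 167)
15^8 = (15^4)^2 ≡ 24^2 = 576 ≡ 75 (mod 167)
15^13 = 15^8 · 15^4 · 15^1 ≡ 75 · 24 · 15 ≡ 113 (mod 167).
So M = 113. Bob computes K = M^13 mod 167.
113^1 ≡ 113 (mod 167)
113^2 = (113^1)^2 ≡ 113^2 = 12769 ≡ 77 (mod 167)
113^4 = (113^2)^2 ≡ 77^2 = 5929 ≡ 84 (mod 167)
113^8 = (113^4)^2 ≡ 84^2 = 7056 ≡ 42 (mod 167)
113^13 = 113^8 · 113^4 · 113^1 ≡ 42 · 84 · 113 ≡ 35 (mod 167).

35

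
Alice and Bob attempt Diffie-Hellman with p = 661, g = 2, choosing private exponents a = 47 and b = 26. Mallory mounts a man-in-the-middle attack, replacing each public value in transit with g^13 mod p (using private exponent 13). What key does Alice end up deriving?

120

Alice receives Mallory's public value M = 2^13 mod 661 instead of the honest one.
2^1 ≡ 2 (mod 661)
2^2 = (2^1)^2 ≡ 2^2 = 4 ≡ 4 (mod 661)
2^4 = (2^2)^2 ≡ 4^2 = 16 ≡ 16 (mod 661)
2^8 = (2^4)^2 ≡ 16^2 = 256 ≡ 256 (mod 661)
2^13 = 2^8 · 2^4 · 2^1 ≡ 256 · 16 · 2 ≡ 260 (mod 661).
So M = 260. Alice computes K = M^47 mod 661.
260^1 ≡ 260 (mod 661)
260^2 = (260^1)^2 ≡ 260^2 = 67600 ≡ 178 (mod 661)
260^4 = (260^2)^2 ≡ 178^2 = 31684 ≡ 617 (mod 661)
260^8 = (260^4)^2 ≡ 617^2 = 380689 ≡ 614 (mod 661)
260^16 = (260^8)^2 ≡ 614^2 = 376996 ≡ 226 (mod 661)
260^32 = (260^16)^2 ≡ 226^2 = 51076 ≡ 179 (mod 661)
260^47 = 260^32 · 260^8 · 260^4 · 260^2 · 260^1 ≡ 179 · 614 · 617 · 178 · 260 ≡ 120 (mod 661).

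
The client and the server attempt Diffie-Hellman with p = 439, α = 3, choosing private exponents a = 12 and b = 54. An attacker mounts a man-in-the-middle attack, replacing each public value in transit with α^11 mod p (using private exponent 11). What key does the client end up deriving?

The client receives an attacker's public value M = 3^11 mod 439 instead of the honest one.
3^1 ≡ 3 (mod 439)
3^2 = (3^1)^2 ≡ 3^2 = 9 ≡ 9 (mod 439)
3^4 = (3^2)^2 ≡ 9^2 = 81 ≡ 81 (mod 439)
3^8 = (3^4)^2 ≡ 81^2 = 6561 ≡ 415 (mod 439)
3^11 = 3^8 · 3^2 · 3^1 ≡ 415 · 9 · 3 ≡ 230 (mod 439).
So M = 230. The client computes K = M^12 mod 439.
230^1 ≡ 230 (mod 439)
230^2 = (230^1)^2 ≡ 230^2 = 52900 ≡ 220 (mod 439)
230^4 = (230^2)^2 ≡ 220^2 = 48400 ≡ 110 (mod 439)
230^8 = (230^4)^2 ≡ 110^2 = 12100 ≡ 247 (mod 439)
230^12 = 230^8 · 230^4 ≡ 247 · 110 ≡ 391 (mod 439).

391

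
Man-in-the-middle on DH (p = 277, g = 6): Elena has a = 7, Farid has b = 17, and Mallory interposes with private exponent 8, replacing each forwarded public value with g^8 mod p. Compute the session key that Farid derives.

100

Farid receives Mallory's public value M = 6^8 mod 277 instead of the honest one.
6^1 ≡ 6 (mod 277)
6^2 = (6^1)^2 ≡ 6^2 = 36 ≡ 36 (mod 277)
6^4 = (6^2)^2 ≡ 36^2 = 1296 ≡ 188 (mod 277)
6^8 = (6^4)^2 ≡ 188^2 = 35344 ≡ 165 (mod 277)
So M = 165. Farid computes K = M^17 mod 277.
165^1 ≡ 165 (mod 277)
165^2 = (165^1)^2 ≡ 165^2 = 27225 ≡ 79 (mod 277)
165^4 = (165^2)^2 ≡ 79^2 = 6241 ≡ 147 (mod 277)
165^8 = (165^4)^2 ≡ 147^2 = 21609 ≡ 3 (mod 277)
165^16 = (165^8)^2 ≡ 3^2 = 9 ≡ 9 (mod 277)
165^17 = 165^16 · 165^1 ≡ 9 · 165 ≡ 100 (mod 277).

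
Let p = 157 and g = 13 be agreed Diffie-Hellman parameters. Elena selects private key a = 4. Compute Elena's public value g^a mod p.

144

Public value = 13^4 mod 157.
13^1 ≡ 13 (mod 157)
13^2 = (13^1)^2 ≡ 13^2 = 169 ≡ 12 (mod 157)
13^4 = (13^2)^2 ≡ 12^2 = 144 ≡ 144 (mod 157)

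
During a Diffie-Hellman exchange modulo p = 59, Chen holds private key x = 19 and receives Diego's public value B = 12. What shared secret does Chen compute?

Shared key K = 12^19 mod 59.
12^1 ≡ 12 (mod 59)
12^2 = (12^1)^2 ≡ 12^2 = 144 ≡ 26 (mod 59)
12^4 = (12^2)^2 ≡ 26^2 = 676 ≡ 27 (mod 59)
12^8 = (12^4)^2 ≡ 27^2 = 729 ≡ 21 (mod 59)
12^16 = (12^8)^2 ≡ 21^2 = 441 ≡ 28 (mod 59)
12^19 = 12^16 · 12^2 · 12^1 ≡ 28 · 26 · 12 ≡ 4 (mod 59).

4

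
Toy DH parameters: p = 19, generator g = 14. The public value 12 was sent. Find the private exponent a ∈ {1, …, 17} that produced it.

15

Try successive powers of 14 modulo 19:
14^1 ≡ 14
14^2 ≡ 6
14^3 ≡ 8
14^4 ≡ 17
14^5 ≡ 10
14^6 ≡ 7
14^7 ≡ 3
14^8 ≡ 4
14^9 ≡ 18
14^10 ≡ 5
14^11 ≡ 13
14^12 ≡ 11
14^13 ≡ 2
14^14 ≡ 9
14^15 ≡ 12
Found: a = 15.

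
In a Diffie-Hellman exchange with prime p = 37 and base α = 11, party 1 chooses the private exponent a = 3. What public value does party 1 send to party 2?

36

Public value = 11^3 (mod 37).
11^1 ≡ 11 (mod 37)
11^2 = (11^1)^2 ≡ 11^2 = 121 ≡ 10 (mod 37)
11^3 = 11^2 · 11^1 ≡ 10 · 11 ≡ 36 (mod 37).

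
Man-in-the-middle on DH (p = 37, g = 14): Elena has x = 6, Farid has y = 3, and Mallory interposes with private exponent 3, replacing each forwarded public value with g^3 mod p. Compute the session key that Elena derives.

36

Elena receives Mallory's public value M = 14^3 mod 37 instead of the honest one.
14^1 ≡ 14 (mod 37)
14^2 = (14^1)^2 ≡ 14^2 = 196 ≡ 11 (mod 37)
14^3 = 14^2 · 14^1 ≡ 11 · 14 ≡ 6 (mod 37).
So M = 6. Elena computes K = M^6 mod 37.
6^1 ≡ 6 (mod 37)
6^2 = (6^1)^2 ≡ 6^2 = 36 ≡ 36 (mod 37)
6^4 = (6^2)^2 ≡ 36^2 = 1296 ≡ 1 (mod 37)
6^6 = 6^4 · 6^2 ≡ 1 · 36 ≡ 36 (mod 37).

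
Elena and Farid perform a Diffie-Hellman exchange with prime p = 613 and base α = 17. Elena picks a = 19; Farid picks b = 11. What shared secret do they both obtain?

Farid sends B = α^b mod p = 17^11 mod 613.
17^1 ≡ 17 (mod 613)
17^2 = (17^1)^2 ≡ 17^2 = 289 ≡ 289 (mod 613)
17^4 = (17^2)^2 ≡ 289^2 = 83521 ≡ 153 (mod 613)
17^8 = (17^4)^2 ≡ 153^2 = 23409 ≡ 115 (mod 613)
17^11 = 17^8 · 17^2 · 17^1 ≡ 115 · 289 · 17 ≡ 422 (mod 613).
So B = 422. Elena then computes K = B^a mod p = 422^19 mod 613.
422^1 ≡ 422 (mod 613)
422^2 = (422^1)^2 ≡ 422^2 = 178084 ≡ 314 (mod 613)
422^4 = (422^2)^2 ≡ 314^2 = 98596 ≡ 516 (mod 613)
422^8 = (422^4)^2 ≡ 516^2 = 266256 ≡ 214 (mod 613)
422^16 = (422^8)^2 ≡ 214^2 = 45796 ≡ 434 (mod 613)
422^19 = 422^16 · 422^2 · 422^1 ≡ 434 · 314 · 422 ≡ 490 (mod 613).

490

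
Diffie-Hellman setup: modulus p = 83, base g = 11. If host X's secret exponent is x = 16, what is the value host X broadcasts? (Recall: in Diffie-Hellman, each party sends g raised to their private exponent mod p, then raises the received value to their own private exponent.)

Public value = 11^16 (mod 83).
11^1 ≡ 11 (mod 83)
11^2 = (11^1)^2 ≡ 11^2 = 121 ≡ 38 (mod 83)
11^4 = (11^2)^2 ≡ 38^2 = 1444 ≡ 33 (mod 83)
11^8 = (11^4)^2 ≡ 33^2 = 1089 ≡ 10 (mod 83)
11^16 = (11^8)^2 ≡ 10^2 = 100 ≡ 17 (mod 83)

17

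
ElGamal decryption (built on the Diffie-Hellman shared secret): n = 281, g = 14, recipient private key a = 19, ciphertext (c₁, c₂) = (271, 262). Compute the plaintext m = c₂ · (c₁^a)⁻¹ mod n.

102

Shared mask s = c₁^a mod n = 271^19 mod 281.
271^1 ≡ 271 (mod 281)
271^2 = (271^1)^2 ≡ 271^2 = 73441 ≡ 100 (mod 281)
271^4 = (271^2)^2 ≡ 100^2 = 10000 ≡ 165 (mod 281)
271^8 = (271^4)^2 ≡ 165^2 = 27225 ≡ 249 (mod 281)
271^16 = (271^8)^2 ≡ 249^2 = 62001 ≡ 181 (mod 281)
271^19 = 271^16 · 271^2 · 271^1 ≡ 181 · 100 · 271 ≡ 245 (mod 281).
So s = 245; s⁻¹ ≡ 39 (mod 281).
m = c₂ · s⁻¹ mod 281 = 262 · 39 mod 281 = 102.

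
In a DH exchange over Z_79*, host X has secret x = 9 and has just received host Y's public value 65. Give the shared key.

Shared key K = 65^9 mod 79.
65^1 ≡ 65 (mod 79)
65^2 = (65^1)^2 ≡ 65^2 = 4225 ≡ 38 (mod 79)
65^4 = (65^2)^2 ≡ 38^2 = 1444 ≡ 22 (mod 79)
65^8 = (65^4)^2 ≡ 22^2 = 484 ≡ 10 (mod 79)
65^9 = 65^8 · 65^1 ≡ 10 · 65 ≡ 18 (mod 79).

18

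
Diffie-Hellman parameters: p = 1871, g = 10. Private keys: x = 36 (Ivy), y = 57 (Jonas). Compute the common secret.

470

Jonas sends B = g^y mod p = 10^57 mod 1871.
10^1 ≡ 10 (mod 1871)
10^2 = (10^1)^2 ≡ 10^2 = 100 ≡ 100 (mod 1871)
10^4 = (10^2)^2 ≡ 100^2 = 10000 ≡ 645 (mod 1871)
10^8 = (10^4)^2 ≡ 645^2 = 416025 ≡ 663 (mod 1871)
10^16 = (10^8)^2 ≡ 663^2 = 439569 ≡ 1755 (mod 1871)
10^32 = (10^16)^2 ≡ 1755^2 = 3080025 ≡ 359 (mod 1871)
10^57 = 10^32 · 10^16 · 10^8 · 10^1 ≡ 359 · 1755 · 663 · 10 ≡ 8 (mod 1871).
So B = 8. Ivy then computes K = B^x mod p = 8^36 mod 1871.
8^1 ≡ 8 (mod 1871)
8^2 = (8^1)^2 ≡ 8^2 = 64 ≡ 64 (mod 1871)
8^4 = (8^2)^2 ≡ 64^2 = 4096 ≡ 354 (mod 1871)
8^8 = (8^4)^2 ≡ 354^2 = 125316 ≡ 1830 (mod 1871)
8^16 = (8^8)^2 ≡ 1830^2 = 3348900 ≡ 1681 (mod 1871)
8^32 = (8^16)^2 ≡ 1681^2 = 2825761 ≡ 551 (mod 1871)
8^36 = 8^32 · 8^4 ≡ 551 · 354 ≡ 470 (mod 1871).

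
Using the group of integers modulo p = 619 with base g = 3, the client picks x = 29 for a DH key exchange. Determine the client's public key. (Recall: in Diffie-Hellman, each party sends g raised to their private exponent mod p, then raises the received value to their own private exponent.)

Public value = 3^29 (mod 619).
3^1 ≡ 3 (mod 619)
3^2 = (3^1)^2 ≡ 3^2 = 9 ≡ 9 (mod 619)
3^4 = (3^2)^2 ≡ 9^2 = 81 ≡ 81 (mod 619)
3^8 = (3^4)^2 ≡ 81^2 = 6561 ≡ 371 (mod 619)
3^16 = (3^8)^2 ≡ 371^2 = 137641 ≡ 223 (mod 619)
3^29 = 3^16 · 3^8 · 3^4 · 3^1 ≡ 223 · 371 · 81 · 3 ≡ 237 (mod 619).

237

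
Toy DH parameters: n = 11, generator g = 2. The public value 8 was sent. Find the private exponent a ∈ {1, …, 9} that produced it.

3

Try successive powers of 2 modulo 11:
2^1 ≡ 2
2^2 ≡ 4
2^3 ≡ 8
Found: a = 3.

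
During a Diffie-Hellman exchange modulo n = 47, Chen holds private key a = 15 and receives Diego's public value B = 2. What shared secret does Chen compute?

9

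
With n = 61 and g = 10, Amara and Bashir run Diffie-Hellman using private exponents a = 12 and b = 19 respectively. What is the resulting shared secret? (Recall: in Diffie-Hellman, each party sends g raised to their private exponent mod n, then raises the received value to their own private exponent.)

20

Bashir sends B = g^b mod n = 10^19 mod 61.
10^1 ≡ 10 (mod 61)
10^2 = (10^1)^2 ≡ 10^2 = 100 ≡ 39 (mod 61)
10^4 = (10^2)^2 ≡ 39^2 = 1521 ≡ 57 (mod 61)
10^8 = (10^4)^2 ≡ 57^2 = 3249 ≡ 16 (mod 61)
10^16 = (10^8)^2 ≡ 16^2 = 256 ≡ 12 (mod 61)
10^19 = 10^16 · 10^2 · 10^1 ≡ 12 · 39 · 10 ≡ 44 (mod 61).
So B = 44. Amara then computes K = B^a mod n = 44^12 mod 61.
44^1 ≡ 44 (mod 61)
44^2 = (44^1)^2 ≡ 44^2 = 1936 ≡ 45 (mod 61)
44^4 = (44^2)^2 ≡ 45^2 = 2025 ≡ 12 (mod 61)
44^8 = (44^4)^2 ≡ 12^2 = 144 ≡ 22 (mod 61)
44^12 = 44^8 · 44^4 ≡ 22 · 12 ≡ 20 (mod 61).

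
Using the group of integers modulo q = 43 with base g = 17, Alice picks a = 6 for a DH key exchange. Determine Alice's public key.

35

Public value = 17^{6} \pmod{43}.
17^1 ≡ 17 (mod 43)
17^2 = (17^1)^2 ≡ 17^2 = 289 ≡ 31 (mod 43)
17^4 = (17^2)^2 ≡ 31^2 = 961 ≡ 15 (mod 43)
17^6 = 17^4 · 17^2 ≡ 15 · 31 ≡ 35 (mod 43).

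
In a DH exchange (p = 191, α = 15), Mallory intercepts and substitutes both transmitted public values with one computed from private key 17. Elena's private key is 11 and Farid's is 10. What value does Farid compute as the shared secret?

Farid receives Mallory's public value M = 15^17 mod 191 instead of the honest one.
15^1 ≡ 15 (mod 191)
15^2 = (15^1)^2 ≡ 15^2 = 225 ≡ 34 (mod 191)
15^4 = (15^2)^2 ≡ 34^2 = 1156 ≡ 10 (mod 191)
15^8 = (15^4)^2 ≡ 10^2 = 100 ≡ 100 (mod 191)
15^16 = (15^8)^2 ≡ 100^2 = 10000 ≡ 68 (mod 191)
15^17 = 15^16 · 15^1 ≡ 68 · 15 ≡ 65 (mod 191).
So M = 65. Farid computes K = M^10 mod 191.
65^1 ≡ 65 (mod 191)
65^2 = (65^1)^2 ≡ 65^2 = 4225 ≡ 23 (mod 191)
65^4 = (65^2)^2 ≡ 23^2 = 529 ≡ 147 (mod 191)
65^8 = (65^4)^2 ≡ 147^2 = 21609 ≡ 26 (mod 191)
65^10 = 65^8 · 65^2 ≡ 26 · 23 ≡ 25 (mod 191).

25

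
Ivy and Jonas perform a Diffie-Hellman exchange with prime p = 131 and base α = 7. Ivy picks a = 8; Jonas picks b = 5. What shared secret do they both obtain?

Jonas sends B = α^b mod p = 7^5 mod 131.
7^1 ≡ 7 (mod 131)
7^2 = (7^1)^2 ≡ 7^2 = 49 ≡ 49 (mod 131)
7^4 = (7^2)^2 ≡ 49^2 = 2401 ≡ 43 (mod 131)
7^5 = 7^4 · 7^1 ≡ 43 · 7 ≡ 39 (mod 131).
So B = 39. Ivy then computes K = B^a mod p = 39^8 mod 131.
39^1 ≡ 39 (mod 131)
39^2 = (39^1)^2 ≡ 39^2 = 1521 ≡ 80 (mod 131)
39^4 = (39^2)^2 ≡ 80^2 = 6400 ≡ 112 (mod 131)
39^8 = (39^4)^2 ≡ 112^2 = 12544 ≡ 99 (mod 131)

99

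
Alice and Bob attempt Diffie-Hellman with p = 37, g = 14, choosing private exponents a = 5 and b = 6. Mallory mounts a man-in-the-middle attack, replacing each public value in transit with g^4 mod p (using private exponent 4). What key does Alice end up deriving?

Alice receives Mallory's public value M = 14^4 mod 37 instead of the honest one.
14^1 ≡ 14 (mod 37)
14^2 = (14^1)^2 ≡ 14^2 = 196 ≡ 11 (mod 37)
14^4 = (14^2)^2 ≡ 11^2 = 121 ≡ 10 (mod 37)
So M = 10. Alice computes K = M^5 mod 37.
10^1 ≡ 10 (mod 37)
10^2 = (10^1)^2 ≡ 10^2 = 100 ≡ 26 (mod 37)
10^4 = (10^2)^2 ≡ 26^2 = 676 ≡ 10 (mod 37)
10^5 = 10^4 · 10^1 ≡ 10 · 10 ≡ 26 (mod 37).

26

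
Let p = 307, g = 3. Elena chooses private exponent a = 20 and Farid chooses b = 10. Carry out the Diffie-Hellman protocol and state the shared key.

235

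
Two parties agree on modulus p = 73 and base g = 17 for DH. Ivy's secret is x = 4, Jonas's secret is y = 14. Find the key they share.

8

Ivy sends A = g^x mod p = 17^4 mod 73.
17^1 ≡ 17 (mod 73)
17^2 = (17^1)^2 ≡ 17^2 = 289 ≡ 70 (mod 73)
17^4 = (17^2)^2 ≡ 70^2 = 4900 ≡ 9 (mod 73)
So A = 9. Jonas then computes K = A^y mod p = 9^14 mod 73.
9^1 ≡ 9 (mod 73)
9^2 = (9^1)^2 ≡ 9^2 = 81 ≡ 8 (mod 73)
9^4 = (9^2)^2 ≡ 8^2 = 64 ≡ 64 (mod 73)
9^8 = (9^4)^2 ≡ 64^2 = 4096 ≡ 8 (mod 73)
9^14 = 9^8 · 9^4 · 9^2 ≡ 8 · 64 · 8 ≡ 8 (mod 73).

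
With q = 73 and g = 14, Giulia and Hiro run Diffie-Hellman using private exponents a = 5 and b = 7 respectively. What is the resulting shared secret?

Giulia sends A = g^a mod q = 14^5 mod 73.
14^1 ≡ 14 (mod 73)
14^2 = (14^1)^2 ≡ 14^2 = 196 ≡ 50 (mod 73)
14^4 = (14^2)^2 ≡ 50^2 = 2500 ≡ 18 (mod 73)
14^5 = 14^4 · 14^1 ≡ 18 · 14 ≡ 33 (mod 73).
So A = 33. Hiro then computes K = A^b mod q = 33^7 mod 73.
33^1 ≡ 33 (mod 73)
33^2 = (33^1)^2 ≡ 33^2 = 1089 ≡ 67 (mod 73)
33^4 = (33^2)^2 ≡ 67^2 = 4489 ≡ 36 (mod 73)
33^7 = 33^4 · 33^2 · 33^1 ≡ 36 · 67 · 33 ≡ 26 (mod 73).

26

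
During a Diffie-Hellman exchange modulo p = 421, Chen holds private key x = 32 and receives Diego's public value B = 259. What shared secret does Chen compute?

279

Shared key K = 259^32 mod 421.
259^1 ≡ 259 (mod 421)
259^2 = (259^1)^2 ≡ 259^2 = 67081 ≡ 142 (mod 421)
259^4 = (259^2)^2 ≡ 142^2 = 20164 ≡ 377 (mod 421)
259^8 = (259^4)^2 ≡ 377^2 = 142129 ≡ 252 (mod 421)
259^16 = (259^8)^2 ≡ 252^2 = 63504 ≡ 354 (mod 421)
259^32 = (259^16)^2 ≡ 354^2 = 125316 ≡ 279 (mod 421)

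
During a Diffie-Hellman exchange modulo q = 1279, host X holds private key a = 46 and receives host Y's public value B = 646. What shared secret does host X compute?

485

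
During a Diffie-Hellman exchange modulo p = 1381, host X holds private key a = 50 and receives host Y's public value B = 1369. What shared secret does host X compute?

260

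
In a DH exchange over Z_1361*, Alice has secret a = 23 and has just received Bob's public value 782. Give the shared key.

968

Shared key K = 782^23 mod 1361.
782^1 ≡ 782 (mod 1361)
782^2 = (782^1)^2 ≡ 782^2 = 611524 ≡ 435 (mod 1361)
782^4 = (782^2)^2 ≡ 435^2 = 189225 ≡ 46 (mod 1361)
782^8 = (782^4)^2 ≡ 46^2 = 2116 ≡ 755 (mod 1361)
782^16 = (782^8)^2 ≡ 755^2 = 570025 ≡ 1127 (mod 1361)
782^23 = 782^16 · 782^4 · 782^2 · 782^1 ≡ 1127 · 46 · 435 · 782 ≡ 968 (mod 1361).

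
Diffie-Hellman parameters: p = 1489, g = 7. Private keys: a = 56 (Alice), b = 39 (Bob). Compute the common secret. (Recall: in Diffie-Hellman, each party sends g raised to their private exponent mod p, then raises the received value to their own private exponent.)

Bob sends B = g^b mod p = 7^39 mod 1489.
7^1 ≡ 7 (mod 1489)
7^2 = (7^1)^2 ≡ 7^2 = 49 ≡ 49 (mod 1489)
7^4 = (7^2)^2 ≡ 49^2 = 2401 ≡ 912 (mod 1489)
7^8 = (7^4)^2 ≡ 912^2 = 831744 ≡ 882 (mod 1489)
7^16 = (7^8)^2 ≡ 882^2 = 777924 ≡ 666 (mod 1489)
7^32 = (7^16)^2 ≡ 666^2 = 443556 ≡ 1323 (mod 1489)
7^39 = 7^32 · 7^4 · 7^2 · 7^1 ≡ 1323 · 912 · 49 · 7 ≡ 1419 (mod 1489).
So B = 1419. Alice then computes K = B^a mod p = 1419^56 mod 1489.
1419^1 ≡ 1419 (mod 1489)
1419^2 = (1419^1)^2 ≡ 1419^2 = 2013561 ≡ 433 (mod 1489)
1419^4 = (1419^2)^2 ≡ 433^2 = 187489 ≡ 1364 (mod 1489)
1419^8 = (1419^4)^2 ≡ 1364^2 = 1860496 ≡ 735 (mod 1489)
1419^16 = (1419^8)^2 ≡ 735^2 = 540225 ≡ 1207 (mod 1489)
1419^32 = (1419^16)^2 ≡ 1207^2 = 1456849 ≡ 607 (mod 1489)
1419^56 = 1419^32 · 1419^16 · 1419^8 ≡ 607 · 1207 · 735 ≡ 165 (mod 1489).

165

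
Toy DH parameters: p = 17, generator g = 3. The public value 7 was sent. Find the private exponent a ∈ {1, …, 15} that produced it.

11

Try successive powers of 3 modulo 17:
3^1 ≡ 3
3^2 ≡ 9
3^3 ≡ 10
3^4 ≡ 13
3^5 ≡ 5
3^6 ≡ 15
3^7 ≡ 11
3^8 ≡ 16
3^9 ≡ 14
3^10 ≡ 8
3^11 ≡ 7
Found: a = 11.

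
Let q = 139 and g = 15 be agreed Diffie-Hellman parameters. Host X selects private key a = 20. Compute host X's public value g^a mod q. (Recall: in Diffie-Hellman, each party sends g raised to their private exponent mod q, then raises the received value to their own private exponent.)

31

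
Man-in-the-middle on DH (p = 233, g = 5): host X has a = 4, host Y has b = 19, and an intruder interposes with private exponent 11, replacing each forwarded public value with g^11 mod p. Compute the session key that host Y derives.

40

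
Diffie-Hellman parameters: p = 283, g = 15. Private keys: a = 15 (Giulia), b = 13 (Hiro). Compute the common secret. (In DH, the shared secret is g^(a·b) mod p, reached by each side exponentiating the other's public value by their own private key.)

106

Hiro sends B = g^b mod p = 15^13 mod 283.
15^1 ≡ 15 (mod 283)
15^2 = (15^1)^2 ≡ 15^2 = 225 ≡ 225 (mod 283)
15^4 = (15^2)^2 ≡ 225^2 = 50625 ≡ 251 (mod 283)
15^8 = (15^4)^2 ≡ 251^2 = 63001 ≡ 175 (mod 283)
15^13 = 15^8 · 15^4 · 15^1 ≡ 175 · 251 · 15 ≡ 51 (mod 283).
So B = 51. Giulia then computes K = B^a mod p = 51^15 mod 283.
51^1 ≡ 51 (mod 283)
51^2 = (51^1)^2 ≡ 51^2 = 2601 ≡ 54 (mod 283)
51^4 = (51^2)^2 ≡ 54^2 = 2916 ≡ 86 (mod 283)
51^8 = (51^4)^2 ≡ 86^2 = 7396 ≡ 38 (mod 283)
51^15 = 51^8 · 51^4 · 51^2 · 51^1 ≡ 38 · 86 · 54 · 51 ≡ 106 (mod 283).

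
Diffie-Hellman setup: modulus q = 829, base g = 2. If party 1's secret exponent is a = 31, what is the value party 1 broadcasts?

Public value = 2^31 mod 829.
2^1 ≡ 2 (mod 829)
2^2 = (2^1)^2 ≡ 2^2 = 4 ≡ 4 (mod 829)
2^4 = (2^2)^2 ≡ 4^2 = 16 ≡ 16 (mod 829)
2^8 = (2^4)^2 ≡ 16^2 = 256 ≡ 256 (mod 829)
2^16 = (2^8)^2 ≡ 256^2 = 65536 ≡ 45 (mod 829)
2^31 = 2^16 · 2^8 · 2^4 · 2^2 · 2^1 ≡ 45 · 256 · 16 · 4 · 2 ≡ 598 (mod 829).

598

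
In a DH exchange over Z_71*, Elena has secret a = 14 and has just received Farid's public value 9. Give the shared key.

Shared key K = 9^14 mod 71.
9^1 ≡ 9 (mod 71)
9^2 = (9^1)^2 ≡ 9^2 = 81 ≡ 10 (mod 71)
9^4 = (9^2)^2 ≡ 10^2 = 100 ≡ 29 (mod 71)
9^8 = (9^4)^2 ≡ 29^2 = 841 ≡ 60 (mod 71)
9^14 = 9^8 · 9^4 · 9^2 ≡ 60 · 29 · 10 ≡ 5 (mod 71).

5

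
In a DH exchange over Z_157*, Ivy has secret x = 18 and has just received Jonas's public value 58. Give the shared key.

Shared key K = 58^18 mod 157.
58^1 ≡ 58 (mod 157)
58^2 = (58^1)^2 ≡ 58^2 = 3364 ≡ 67 (mod 157)
58^4 = (58^2)^2 ≡ 67^2 = 4489 ≡ 93 (mod 157)
58^8 = (58^4)^2 ≡ 93^2 = 8649 ≡ 14 (mod 157)
58^16 = (58^8)^2 ≡ 14^2 = 196 ≡ 39 (mod 157)
58^18 = 58^16 · 58^2 ≡ 39 · 67 ≡ 101 (mod 157).

101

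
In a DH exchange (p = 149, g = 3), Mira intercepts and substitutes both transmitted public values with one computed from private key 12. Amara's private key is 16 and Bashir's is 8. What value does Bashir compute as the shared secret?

Bashir receives Mira's public value M = 3^12 mod 149 instead of the honest one.
3^1 ≡ 3 (mod 149)
3^2 = (3^1)^2 ≡ 3^2 = 9 ≡ 9 (mod 149)
3^4 = (3^2)^2 ≡ 9^2 = 81 ≡ 81 (mod 149)
3^8 = (3^4)^2 ≡ 81^2 = 6561 ≡ 5 (mod 149)
3^12 = 3^8 · 3^4 ≡ 5 · 81 ≡ 107 (mod 149).
So M = 107. Bashir computes K = M^8 mod 149.
107^1 ≡ 107 (mod 149)
107^2 = (107^1)^2 ≡ 107^2 = 11449 ≡ 125 (mod 149)
107^4 = (107^2)^2 ≡ 125^2 = 15625 ≡ 129 (mod 149)
107^8 = (107^4)^2 ≡ 129^2 = 16641 ≡ 102 (mod 149)

102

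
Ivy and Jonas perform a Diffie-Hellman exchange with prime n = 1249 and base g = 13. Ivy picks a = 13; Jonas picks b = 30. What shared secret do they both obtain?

911

Ivy sends A = g^a mod n = 13^13 mod 1249.
13^1 ≡ 13 (mod 1249)
13^2 = (13^1)^2 ≡ 13^2 = 169 ≡ 169 (mod 1249)
13^4 = (13^2)^2 ≡ 169^2 = 28561 ≡ 1083 (mod 1249)
13^8 = (13^4)^2 ≡ 1083^2 = 1172889 ≡ 78 (mod 1249)
13^13 = 13^8 · 13^4 · 13^1 ≡ 78 · 1083 · 13 ≡ 291 (mod 1249).
So A = 291. Jonas then computes K = A^b mod n = 291^30 mod 1249.
291^1 ≡ 291 (mod 1249)
291^2 = (291^1)^2 ≡ 291^2 = 84681 ≡ 998 (mod 1249)
291^4 = (291^2)^2 ≡ 998^2 = 996004 ≡ 551 (mod 1249)
291^8 = (291^4)^2 ≡ 551^2 = 303601 ≡ 94 (mod 1249)
291^16 = (291^8)^2 ≡ 94^2 = 8836 ≡ 93 (mod 1249)
291^30 = 291^16 · 291^8 · 291^4 · 291^2 ≡ 93 · 94 · 551 · 998 ≡ 911 (mod 1249).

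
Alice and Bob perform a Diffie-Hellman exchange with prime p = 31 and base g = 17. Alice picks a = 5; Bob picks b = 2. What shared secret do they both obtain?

25

Alice sends A = g^a mod p = 17^5 mod 31.
17^1 ≡ 17 (mod 31)
17^2 = (17^1)^2 ≡ 17^2 = 289 ≡ 10 (mod 31)
17^4 = (17^2)^2 ≡ 10^2 = 100 ≡ 7 (mod 31)
17^5 = 17^4 · 17^1 ≡ 7 · 17 ≡ 26 (mod 31).
So A = 26. Bob then computes K = A^b mod p = 26^2 mod 31.
26^1 ≡ 26 (mod 31)
26^2 = (26^1)^2 ≡ 26^2 = 676 ≡ 25 (mod 31)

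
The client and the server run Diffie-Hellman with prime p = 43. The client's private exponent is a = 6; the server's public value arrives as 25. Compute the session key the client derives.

41

Shared key K = 25^6 mod 43.
25^1 ≡ 25 (mod 43)
25^2 = (25^1)^2 ≡ 25^2 = 625 ≡ 23 (mod 43)
25^4 = (25^2)^2 ≡ 23^2 = 529 ≡ 13 (mod 43)
25^6 = 25^4 · 25^2 ≡ 13 · 23 ≡ 41 (mod 43).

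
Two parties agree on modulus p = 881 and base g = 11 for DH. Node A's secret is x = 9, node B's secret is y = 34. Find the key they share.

205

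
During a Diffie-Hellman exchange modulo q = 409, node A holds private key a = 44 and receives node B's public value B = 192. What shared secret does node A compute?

Shared key K = 192^44 mod 409.
192^1 ≡ 192 (mod 409)
192^2 = (192^1)^2 ≡ 192^2 = 36864 ≡ 54 (mod 409)
192^4 = (192^2)^2 ≡ 54^2 = 2916 ≡ 53 (mod 409)
192^8 = (192^4)^2 ≡ 53^2 = 2809 ≡ 355 (mod 409)
192^16 = (192^8)^2 ≡ 355^2 = 126025 ≡ 53 (mod 409)
192^32 = (192^16)^2 ≡ 53^2 = 2809 ≡ 355 (mod 409)
192^44 = 192^32 · 192^8 · 192^4 ≡ 355 · 355 · 53 ≡ 355 (mod 409).

355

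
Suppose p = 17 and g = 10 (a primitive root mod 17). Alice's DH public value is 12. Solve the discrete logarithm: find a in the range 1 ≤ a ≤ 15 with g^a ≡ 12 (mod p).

15

Try successive powers of 10 modulo 17:
10^1 ≡ 10
10^2 ≡ 15
10^3 ≡ 14
10^4 ≡ 4
10^5 ≡ 6
10^6 ≡ 9
10^7 ≡ 5
10^8 ≡ 16
10^9 ≡ 7
10^10 ≡ 2
10^11 ≡ 3
10^12 ≡ 13
10^13 ≡ 11
10^14 ≡ 8
10^15 ≡ 12
Found: a = 15.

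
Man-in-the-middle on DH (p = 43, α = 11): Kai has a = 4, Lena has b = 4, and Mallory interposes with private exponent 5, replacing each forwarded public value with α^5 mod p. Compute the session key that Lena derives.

Lena receives Mallory's public value M = 11^5 mod 43 instead of the honest one.
11^1 ≡ 11 (mod 43)
11^2 = (11^1)^2 ≡ 11^2 = 121 ≡ 35 (mod 43)
11^4 = (11^2)^2 ≡ 35^2 = 1225 ≡ 21 (mod 43)
11^5 = 11^4 · 11^1 ≡ 21 · 11 ≡ 16 (mod 43).
So M = 16. Lena computes K = M^4 mod 43.
16^1 ≡ 16 (mod 43)
16^2 = (16^1)^2 ≡ 16^2 = 256 ≡ 41 (mod 43)
16^4 = (16^2)^2 ≡ 41^2 = 1681 ≡ 4 (mod 43)

4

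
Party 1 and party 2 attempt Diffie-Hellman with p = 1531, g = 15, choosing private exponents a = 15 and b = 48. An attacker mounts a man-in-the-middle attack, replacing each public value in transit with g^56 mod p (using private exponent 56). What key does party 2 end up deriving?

1218

Party 2 receives an attacker's public value M = 15^56 mod 1531 instead of the honest one.
15^1 ≡ 15 (mod 1531)
15^2 = (15^1)^2 ≡ 15^2 = 225 ≡ 225 (mod 1531)
15^4 = (15^2)^2 ≡ 225^2 = 50625 ≡ 102 (mod 1531)
15^8 = (15^4)^2 ≡ 102^2 = 10404 ≡ 1218 (mod 1531)
15^16 = (15^8)^2 ≡ 1218^2 = 1483524 ≡ 1516 (mod 1531)
15^32 = (15^16)^2 ≡ 1516^2 = 2298256 ≡ 225 (mod 1531)
15^56 = 15^32 · 15^16 · 15^8 ≡ 225 · 1516 · 1218 ≡ 1516 (mod 1531).
So M = 1516. Party 2 computes K = M^48 mod 1531.
1516^1 ≡ 1516 (mod 1531)
1516^2 = (1516^1)^2 ≡ 1516^2 = 2298256 ≡ 225 (mod 1531)
1516^4 = (1516^2)^2 ≡ 225^2 = 50625 ≡ 102 (mod 1531)
1516^8 = (1516^4)^2 ≡ 102^2 = 10404 ≡ 1218 (mod 1531)
1516^16 = (1516^8)^2 ≡ 1218^2 = 1483524 ≡ 1516 (mod 1531)
1516^32 = (1516^16)^2 ≡ 1516^2 = 2298256 ≡ 225 (mod 1531)
1516^48 = 1516^32 · 1516^16 ≡ 225 · 1516 ≡ 1218 (mod 1531).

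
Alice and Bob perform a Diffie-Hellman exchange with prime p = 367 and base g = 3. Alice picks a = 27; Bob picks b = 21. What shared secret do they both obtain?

125

Alice sends A = g^a mod p = 3^27 mod 367.
3^1 ≡ 3 (mod 367)
3^2 = (3^1)^2 ≡ 3^2 = 9 ≡ 9 (mod 367)
3^4 = (3^2)^2 ≡ 9^2 = 81 ≡ 81 (mod 367)
3^8 = (3^4)^2 ≡ 81^2 = 6561 ≡ 322 (mod 367)
3^16 = (3^8)^2 ≡ 322^2 = 103684 ≡ 190 (mod 367)
3^27 = 3^16 · 3^8 · 3^2 · 3^1 ≡ 190 · 322 · 9 · 3 ≡ 360 (mod 367).
So A = 360. Bob then computes K = A^b mod p = 360^21 mod 367.
360^1 ≡ 360 (mod 367)
360^2 = (360^1)^2 ≡ 360^2 = 129600 ≡ 49 (mod 367)
360^4 = (360^2)^2 ≡ 49^2 = 2401 ≡ 199 (mod 367)
360^8 = (360^4)^2 ≡ 199^2 = 39601 ≡ 332 (mod 367)
360^16 = (360^8)^2 ≡ 332^2 = 110224 ≡ 124 (mod 367)
360^21 = 360^16 · 360^4 · 360^1 ≡ 124 · 199 · 360 ≡ 125 (mod 367).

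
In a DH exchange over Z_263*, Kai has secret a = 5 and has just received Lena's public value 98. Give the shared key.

Shared key K = 98^5 mod 263.
98^1 ≡ 98 (mod 263)
98^2 = (98^1)^2 ≡ 98^2 = 9604 ≡ 136 (mod 263)
98^4 = (98^2)^2 ≡ 136^2 = 18496 ≡ 86 (mod 263)
98^5 = 98^4 · 98^1 ≡ 86 · 98 ≡ 12 (mod 263).

12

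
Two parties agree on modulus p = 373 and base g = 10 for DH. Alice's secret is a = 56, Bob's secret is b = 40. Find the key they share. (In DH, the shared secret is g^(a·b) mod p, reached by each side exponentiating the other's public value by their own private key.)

Bob sends B = g^b mod p = 10^40 mod 373.
10^1 ≡ 10 (mod 373)
10^2 = (10^1)^2 ≡ 10^2 = 100 ≡ 100 (mod 373)
10^4 = (10^2)^2 ≡ 100^2 = 10000 ≡ 302 (mod 373)
10^8 = (10^4)^2 ≡ 302^2 = 91204 ≡ 192 (mod 373)
10^16 = (10^8)^2 ≡ 192^2 = 36864 ≡ 310 (mod 373)
10^32 = (10^16)^2 ≡ 310^2 = 96100 ≡ 239 (mod 373)
10^40 = 10^32 · 10^8 ≡ 239 · 192 ≡ 9 (mod 373).
So B = 9. Alice then computes K = B^a mod p = 9^56 mod 373.
9^1 ≡ 9 (mod 373)
9^2 = (9^1)^2 ≡ 9^2 = 81 ≡ 81 (mod 373)
9^4 = (9^2)^2 ≡ 81^2 = 6561 ≡ 220 (mod 373)
9^8 = (9^4)^2 ≡ 220^2 = 48400 ≡ 283 (mod 373)
9^16 = (9^8)^2 ≡ 283^2 = 80089 ≡ 267 (mod 373)
9^32 = (9^16)^2 ≡ 267^2 = 71289 ≡ 46 (mod 373)
9^56 = 9^32 · 9^16 · 9^8 ≡ 46 · 267 · 283 ≡ 192 (mod 373).

192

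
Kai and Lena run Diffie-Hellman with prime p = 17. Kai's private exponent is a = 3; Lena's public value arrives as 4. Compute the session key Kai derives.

13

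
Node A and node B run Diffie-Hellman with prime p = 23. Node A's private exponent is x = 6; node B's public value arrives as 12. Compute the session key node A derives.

9

Shared key K = 12^6 mod 23.
12^1 ≡ 12 (mod 23)
12^2 = (12^1)^2 ≡ 12^2 = 144 ≡ 6 (mod 23)
12^4 = (12^2)^2 ≡ 6^2 = 36 ≡ 13 (mod 23)
12^6 = 12^4 · 12^2 ≡ 13 · 6 ≡ 9 (mod 23).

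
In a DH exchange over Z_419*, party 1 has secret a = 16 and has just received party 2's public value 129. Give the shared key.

348

Shared key K = 129^16 mod 419.
129^1 ≡ 129 (mod 419)
129^2 = (129^1)^2 ≡ 129^2 = 16641 ≡ 300 (mod 419)
129^4 = (129^2)^2 ≡ 300^2 = 90000 ≡ 334 (mod 419)
129^8 = (129^4)^2 ≡ 334^2 = 111556 ≡ 102 (mod 419)
129^16 = (129^8)^2 ≡ 102^2 = 10404 ≡ 348 (mod 419)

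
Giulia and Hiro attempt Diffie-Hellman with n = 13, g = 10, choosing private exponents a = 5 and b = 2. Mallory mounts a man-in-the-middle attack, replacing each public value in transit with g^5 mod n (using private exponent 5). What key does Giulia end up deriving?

10

Giulia receives Mallory's public value M = 10^5 mod 13 instead of the honest one.
10^1 ≡ 10 (mod 13)
10^2 = (10^1)^2 ≡ 10^2 = 100 ≡ 9 (mod 13)
10^4 = (10^2)^2 ≡ 9^2 = 81 ≡ 3 (mod 13)
10^5 = 10^4 · 10^1 ≡ 3 · 10 ≡ 4 (mod 13).
So M = 4. Giulia computes K = M^5 mod 13.
4^1 ≡ 4 (mod 13)
4^2 = (4^1)^2 ≡ 4^2 = 16 ≡ 3 (mod 13)
4^4 = (4^2)^2 ≡ 3^2 = 9 ≡ 9 (mod 13)
4^5 = 4^4 · 4^1 ≡ 9 · 4 ≡ 10 (mod 13).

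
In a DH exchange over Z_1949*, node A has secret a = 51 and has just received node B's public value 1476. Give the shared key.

899

Shared key K = 1476^51 mod 1949.
1476^1 ≡ 1476 (mod 1949)
1476^2 = (1476^1)^2 ≡ 1476^2 = 2178576 ≡ 1543 (mod 1949)
1476^4 = (1476^2)^2 ≡ 1543^2 = 2380849 ≡ 1120 (mod 1949)
1476^8 = (1476^4)^2 ≡ 1120^2 = 1254400 ≡ 1193 (mod 1949)
1476^16 = (1476^8)^2 ≡ 1193^2 = 1423249 ≡ 479 (mod 1949)
1476^32 = (1476^16)^2 ≡ 479^2 = 229441 ≡ 1408 (mod 1949)
1476^51 = 1476^32 · 1476^16 · 1476^2 · 1476^1 ≡ 1408 · 479 · 1543 · 1476 ≡ 899 (mod 1949).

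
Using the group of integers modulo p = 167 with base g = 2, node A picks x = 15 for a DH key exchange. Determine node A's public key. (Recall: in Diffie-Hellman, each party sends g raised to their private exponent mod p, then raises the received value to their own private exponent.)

36

Public value = 2^15 (mod 167).
2^1 ≡ 2 (mod 167)
2^2 = (2^1)^2 ≡ 2^2 = 4 ≡ 4 (mod 167)
2^4 = (2^2)^2 ≡ 4^2 = 16 ≡ 16 (mod 167)
2^8 = (2^4)^2 ≡ 16^2 = 256 ≡ 89 (mod 167)
2^15 = 2^8 · 2^4 · 2^2 · 2^1 ≡ 89 · 16 · 4 · 2 ≡ 36 (mod 167).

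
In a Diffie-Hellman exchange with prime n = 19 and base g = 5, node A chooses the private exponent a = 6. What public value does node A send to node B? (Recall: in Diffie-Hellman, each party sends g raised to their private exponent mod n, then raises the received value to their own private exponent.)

7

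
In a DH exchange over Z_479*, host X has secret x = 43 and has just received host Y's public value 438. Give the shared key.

322

Shared key K = 438^43 mod 479.
438^1 ≡ 438 (mod 479)
438^2 = (438^1)^2 ≡ 438^2 = 191844 ≡ 244 (mod 479)
438^4 = (438^2)^2 ≡ 244^2 = 59536 ≡ 140 (mod 479)
438^8 = (438^4)^2 ≡ 140^2 = 19600 ≡ 440 (mod 479)
438^16 = (438^8)^2 ≡ 440^2 = 193600 ≡ 84 (mod 479)
438^32 = (438^16)^2 ≡ 84^2 = 7056 ≡ 350 (mod 479)
438^43 = 438^32 · 438^8 · 438^2 · 438^1 ≡ 350 · 440 · 244 · 438 ≡ 322 (mod 479).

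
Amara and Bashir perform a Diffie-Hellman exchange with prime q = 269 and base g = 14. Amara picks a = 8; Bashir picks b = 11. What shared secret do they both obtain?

131

Amara sends A = g^a mod q = 14^8 mod 269.
14^1 ≡ 14 (mod 269)
14^2 = (14^1)^2 ≡ 14^2 = 196 ≡ 196 (mod 269)
14^4 = (14^2)^2 ≡ 196^2 = 38416 ≡ 218 (mod 269)
14^8 = (14^4)^2 ≡ 218^2 = 47524 ≡ 180 (mod 269)
So A = 180. Bashir then computes K = A^b mod q = 180^11 mod 269.
180^1 ≡ 180 (mod 269)
180^2 = (180^1)^2 ≡ 180^2 = 32400 ≡ 120 (mod 269)
180^4 = (180^2)^2 ≡ 120^2 = 14400 ≡ 143 (mod 269)
180^8 = (180^4)^2 ≡ 143^2 = 20449 ≡ 5 (mod 269)
180^11 = 180^8 · 180^2 · 180^1 ≡ 5 · 120 · 180 ≡ 131 (mod 269).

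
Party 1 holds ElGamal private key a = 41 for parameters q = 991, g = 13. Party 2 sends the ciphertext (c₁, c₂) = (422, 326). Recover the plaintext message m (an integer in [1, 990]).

69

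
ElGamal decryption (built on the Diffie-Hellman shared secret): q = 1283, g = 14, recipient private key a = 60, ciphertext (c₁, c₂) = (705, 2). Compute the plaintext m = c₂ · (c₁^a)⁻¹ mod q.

Shared mask s = c₁^a mod q = 705^60 mod 1283.
705^1 ≡ 705 (mod 1283)
705^2 = (705^1)^2 ≡ 705^2 = 497025 ≡ 504 (mod 1283)
705^4 = (705^2)^2 ≡ 504^2 = 254016 ≡ 1265 (mod 1283)
705^8 = (705^4)^2 ≡ 1265^2 = 1600225 ≡ 324 (mod 1283)
705^16 = (705^8)^2 ≡ 324^2 = 104976 ≡ 1053 (mod 1283)
705^32 = (705^16)^2 ≡ 1053^2 = 1108809 ≡ 297 (mod 1283)
705^60 = 705^32 · 705^16 · 705^8 · 705^4 ≡ 297 · 1053 · 324 · 1265 ≡ 873 (mod 1283).
So s = 873; s⁻¹ ≡ 460 (mod 1283).
m = c₂ · s⁻¹ mod 1283 = 2 · 460 mod 1283 = 920.

920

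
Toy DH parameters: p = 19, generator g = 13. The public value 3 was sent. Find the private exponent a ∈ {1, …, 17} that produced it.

17

Try successive powers of 13 modulo 19:
13^1 ≡ 13
13^2 ≡ 17
13^3 ≡ 12
13^4 ≡ 4
13^5 ≡ 14
13^6 ≡ 11
13^7 ≡ 10
13^8 ≡ 16
13^9 ≡ 18
13^10 ≡ 6
13^11 ≡ 2
13^12 ≡ 7
13^13 ≡ 15
13^14 ≡ 5
13^15 ≡ 8
13^16 ≡ 9
13^17 ≡ 3
Found: a = 17.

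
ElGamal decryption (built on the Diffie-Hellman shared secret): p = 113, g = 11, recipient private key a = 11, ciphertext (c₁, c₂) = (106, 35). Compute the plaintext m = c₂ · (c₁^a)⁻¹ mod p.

86

Shared mask s = c₁^a mod p = 106^11 mod 113.
106^1 ≡ 106 (mod 113)
106^2 = (106^1)^2 ≡ 106^2 = 11236 ≡ 49 (mod 113)
106^4 = (106^2)^2 ≡ 49^2 = 2401 ≡ 28 (mod 113)
106^8 = (106^4)^2 ≡ 28^2 = 784 ≡ 106 (mod 113)
106^11 = 106^8 · 106^2 · 106^1 ≡ 106 · 49 · 106 ≡ 28 (mod 113).
So s = 28; s⁻¹ ≡ 109 (mod 113).
m = c₂ · s⁻¹ mod 113 = 35 · 109 mod 113 = 86.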